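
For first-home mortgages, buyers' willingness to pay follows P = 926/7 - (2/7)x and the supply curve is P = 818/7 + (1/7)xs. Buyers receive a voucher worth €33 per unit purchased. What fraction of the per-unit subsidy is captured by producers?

Pre-subsidy: 926/7 - (2/7)x = 818/7 + (1/7)x gives x* = 36 and P* = 122.
With the rebate, buyers effectively pay Pb = Ps − 33, where Ps is the price sellers receive.
On the curves, Pb = 926/7 - (2/7)x and Ps = 818/7 + (1/7)x; the wedge Ps − Pb = 33 gives 818/7 + (1/7)x − (926/7 - (2/7)x) = 33, so x' = 113.
Then Pb = 926/7 − (2/7)·113 = 100 and Ps = 818/7 + (1/7)·113 = 133.
Buyers' price falls by P* − Pb = 122 − 100 = 22; sellers' price rises by Ps − P* = 133 − 122 = 11.
So producers capture 11/33 = 1/3 of each unit of subsidy.

Producer share = 1/3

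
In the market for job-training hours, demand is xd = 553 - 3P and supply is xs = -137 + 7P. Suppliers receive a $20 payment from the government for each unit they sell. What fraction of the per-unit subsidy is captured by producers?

Pre-subsidy: 553 - 3P = -137 + 7P gives P* = 69, x* = 346.
With the subsidy, sellers receive Ps = Pb + 20 for each unit, where Pb is the price buyers pay.
Supply in terms of Pb becomes xs = -137 + 7(Pb + 20) = 3 + 7Pb. Setting this equal to demand: 553 - 3Pb = 3 + 7Pb, so Pb = 55.
Sellers receive Ps = 55 + 20 = 75; x' = 553 − 3·55 = 388.
Buyers' price falls by P* − Pb = 69 − 55 = 14; sellers' price rises by Ps − P* = 75 − 69 = 6.
So producers capture 6/20 = 0.3 of each unit of subsidy.

Producer share = 0.3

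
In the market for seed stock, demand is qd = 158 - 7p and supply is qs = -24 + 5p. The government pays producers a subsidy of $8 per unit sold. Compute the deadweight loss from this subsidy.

Pre-subsidy: 158 - 7p = -24 + 5p gives p* = 91/6, q* = 311/6.
With the subsidy, sellers receive ps = pb + 8 for each unit, where pb is the price buyers pay.
Supply in terms of pb becomes qs = -24 + 5(pb + 8) = 16 + 5pb. Setting this equal to demand: 158 - 7pb = 16 + 5pb, so pb = 71/6.
Sellers receive ps = 71/6 + 8 = 119/6; q' = 158 − 7·(71/6) = 451/6.
The subsidy expands output by 451/6 − 311/6 = 70/3 past the efficient level; on those units the gap between marginal cost and willingness to pay runs from 0 up to 8.
DWL = ½ × 8 × 70/3 = 280/3.

Deadweight loss = 280/3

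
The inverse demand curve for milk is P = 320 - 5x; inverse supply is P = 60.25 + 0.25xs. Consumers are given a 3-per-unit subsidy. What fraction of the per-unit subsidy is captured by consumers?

Pre-subsidy: 320 - 5x = 60.25 + 0.25x gives x* = 1039/21 and P* = 1525/21.
With the rebate, buyers effectively pay Pb = Ps − 3, where Ps is the price sellers receive.
On the curves, Pb = 320 - 5x and Ps = 60.25 + 0.25x; the wedge Ps − Pb = 3 gives 60.25 + 0.25x − (320 - 5x) = 3, so x' = 1051/21.
Then Pb = 320 − 5·(1051/21) = 1465/21 and Ps = 60.25 + 0.25·(1051/21) = 1528/21.
Buyers' price falls by P* − Pb = 1525/21 − 1465/21 = 20/7; sellers' price rises by Ps − P* = 1528/21 − 1525/21 = 1/7.
So consumers capture (20/7)/3 = 20/21 of each unit of subsidy.

Consumer share = 20/21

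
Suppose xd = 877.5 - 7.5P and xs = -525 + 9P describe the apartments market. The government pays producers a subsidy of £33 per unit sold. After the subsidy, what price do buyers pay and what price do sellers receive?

Pre-subsidy: 877.5 - 7.5P = -525 + 9P gives P* = 85, x* = 240.
With the subsidy, sellers receive Ps = Pb + 33 for each unit, where Pb is the price buyers pay.
Supply in terms of Pb becomes xs = -525 + 9(Pb + 33) = -228 + 9Pb. Setting this equal to demand: 877.5 - 7.5Pb = -228 + 9Pb, so Pb = 67.
Sellers receive Ps = 67 + 33 = 100; x' = 877.5 − 7.5·67 = 375.

Buyers pay £67; sellers receive £100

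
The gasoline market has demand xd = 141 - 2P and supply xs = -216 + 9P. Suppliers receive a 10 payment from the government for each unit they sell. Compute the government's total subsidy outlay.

Pre-subsidy: 141 - 2P = -216 + 9P gives P* = 357/11, x* = 837/11.
With the subsidy, sellers receive Ps = Pb + 10 for each unit, where Pb is the price buyers pay.
Supply in terms of Pb becomes xs = -216 + 9(Pb + 10) = -126 + 9Pb. Setting this equal to demand: 141 - 2Pb = -126 + 9Pb, so Pb = 267/11.
Sellers receive Ps = 267/11 + 10 = 377/11; x' = 141 − 2·(267/11) = 1017/11.
Government outlay = subsidy × quantity = 10 × 1017/11 = 10170/11.

Government cost = 10170/11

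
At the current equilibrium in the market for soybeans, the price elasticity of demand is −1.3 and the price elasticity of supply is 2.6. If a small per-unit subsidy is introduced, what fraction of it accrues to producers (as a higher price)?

For a small subsidy around the equilibrium, the benefit split depends on the relative slopes, which at a point are proportional to the elasticities.
Buyer share = εs/(εs + |εd|) = 2.6/(2.6 + 1.3) = 2/3; seller share = |εd|/(εs + |εd|) = 1/3.
So producers capture 1/3 of the subsidy.

Producer share = 1/3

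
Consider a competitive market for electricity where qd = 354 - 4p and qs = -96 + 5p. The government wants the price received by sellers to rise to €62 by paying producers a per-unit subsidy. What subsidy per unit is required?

Required subsidy s = €27 per unit

At a seller price of 62, quantity supplied is -96 + 5·62 = 214.
Buyers absorb 214 only when they pay pb with 354 − 4·pb = 214, i.e. pb = 35.
s = ps − pb = 62 − 35 = 27.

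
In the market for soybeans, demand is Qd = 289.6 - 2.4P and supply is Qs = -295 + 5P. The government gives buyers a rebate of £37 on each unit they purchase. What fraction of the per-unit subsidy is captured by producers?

Pre-subsidy: 289.6 - 2.4P = -295 + 5P gives P* = 79, Q* = 100.
With the rebate, buyers effectively pay Pb = Ps − 37, where Ps is the price sellers receive.
Demand in terms of Ps becomes Qd = 289.6 − 2.4(Ps − 37) = 378.4 - 2.4Ps. Setting this equal to supply: 378.4 - 2.4Ps = -295 + 5Ps, so Ps = 91.
Buyers pay Pb = 91 − 37 = 54; Q' = -295 + 5·91 = 160.
Buyers' price falls by P* − Pb = 79 − 54 = 25; sellers' price rises by Ps − P* = 91 − 79 = 12.
So producers capture 12/37 = 12/37 of each unit of subsidy.

Producer share = 12/37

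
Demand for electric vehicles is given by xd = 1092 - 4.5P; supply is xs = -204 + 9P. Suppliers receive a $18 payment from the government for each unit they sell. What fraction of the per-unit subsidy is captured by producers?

Pre-subsidy: 1092 - 4.5P = -204 + 9P gives P* = 96, x* = 660.
With the subsidy, sellers receive Ps = Pb + 18 for each unit, where Pb is the price buyers pay.
Supply in terms of Pb becomes xs = -204 + 9(Pb + 18) = -42 + 9Pb. Setting this equal to demand: 1092 - 4.5Pb = -42 + 9Pb, so Pb = 84.
Sellers receive Ps = 84 + 18 = 102; x' = 1092 − 4.5·84 = 714.
Buyers' price falls by P* − Pb = 96 − 84 = 12; sellers' price rises by Ps − P* = 102 − 96 = 6.
So producers capture 6/18 = 1/3 of each unit of subsidy.

Producer share = 1/3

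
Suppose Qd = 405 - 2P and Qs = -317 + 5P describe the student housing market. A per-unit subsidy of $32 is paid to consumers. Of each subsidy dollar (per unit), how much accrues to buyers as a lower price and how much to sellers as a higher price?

Buyers gain 160/7 per unit; sellers gain 64/7 per unit

Pre-subsidy: 405 - 2P = -317 + 5P gives P* = 722/7, Q* = 1391/7.
With the rebate, buyers effectively pay Pb = Ps − 32, where Ps is the price sellers receive.
Demand in terms of Ps becomes Qd = 405 − 2(Ps − 32) = 469 - 2Ps. Setting this equal to supply: 469 - 2Ps = -317 + 5Ps, so Ps = 786/7.
Buyers pay Pb = 786/7 − 32 = 562/7; Q' = -317 + 5·(786/7) = 1711/7.
Buyers' price falls by P* − Pb = 722/7 − 562/7 = 160/7; sellers' price rises by Ps − P* = 786/7 − 722/7 = 64/7.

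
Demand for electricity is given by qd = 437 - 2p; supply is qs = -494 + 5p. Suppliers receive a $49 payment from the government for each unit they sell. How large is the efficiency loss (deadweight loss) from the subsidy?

Pre-subsidy: 437 - 2p = -494 + 5p gives p* = 133, q* = 171.
With the subsidy, sellers receive ps = pb + 49 for each unit, where pb is the price buyers pay.
Supply in terms of pb becomes qs = -494 + 5(pb + 49) = -249 + 5pb. Setting this equal to demand: 437 - 2pb = -249 + 5pb, so pb = 98.
Sellers receive ps = 98 + 49 = 147; q' = 437 − 2·98 = 241.
The subsidy expands output by 241 − 171 = 70 past the efficient level; on those units the gap between marginal cost and willingness to pay runs from 0 up to 49.
DWL = ½ × 49 × 70 = 1715.

Deadweight loss = $1715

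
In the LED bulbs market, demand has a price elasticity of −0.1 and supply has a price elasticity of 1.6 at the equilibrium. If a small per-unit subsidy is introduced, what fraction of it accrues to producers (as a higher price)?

For a small subsidy around the equilibrium, the benefit split depends on the relative slopes, which at a point are proportional to the elasticities.
Buyer share = εs/(εs + |εd|) = 1.6/(1.6 + 0.1) = 16/17; seller share = |εd|/(εs + |εd|) = 1/17.
So producers capture 1/17 of the subsidy.

Producer share = 1/17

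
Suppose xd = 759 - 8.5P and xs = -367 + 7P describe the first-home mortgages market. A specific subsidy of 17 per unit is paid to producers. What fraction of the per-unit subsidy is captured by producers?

Producer share = 17/31

Pre-subsidy: 759 - 8.5P = -367 + 7P gives P* = 2252/31, x* = 4387/31.
With the subsidy, sellers receive Ps = Pb + 17 for each unit, where Pb is the price buyers pay.
Supply in terms of Pb becomes xs = -367 + 7(Pb + 17) = -248 + 7Pb. Setting this equal to demand: 759 - 8.5Pb = -248 + 7Pb, so Pb = 2014/31.
Sellers receive Ps = 2014/31 + 17 = 2541/31; x' = 759 − 8.5·(2014/31) = 6410/31.
Buyers' price falls by P* − Pb = 2252/31 − 2014/31 = 238/31; sellers' price rises by Ps − P* = 2541/31 − 2252/31 = 289/31.
So producers capture (289/31)/17 = 17/31 of each unit of subsidy.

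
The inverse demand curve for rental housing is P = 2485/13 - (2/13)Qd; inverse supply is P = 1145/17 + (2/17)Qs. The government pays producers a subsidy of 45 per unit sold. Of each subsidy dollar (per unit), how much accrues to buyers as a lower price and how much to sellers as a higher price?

Pre-subsidy: 2485/13 - (2/13)Q = 1145/17 + (2/17)Q gives Q* = 456 and P* = 121.
With the subsidy, sellers receive Ps = Pb + 45 for each unit, where Pb is the price buyers pay.
On the curves, Pb = 2485/13 - (2/13)Q and Ps = 1145/17 + (2/17)Q; the wedge Ps − Pb = 45 gives 1145/17 + (2/17)Q − (2485/13 - (2/13)Q) = 45, so Q' = 621.75.
Then Pb = 2485/13 − (2/13)·621.75 = 95.5 and Ps = 1145/17 + (2/17)·621.75 = 140.5.
Buyers' price falls by P* − Pb = 121 − 95.5 = 25.5; sellers' price rises by Ps − P* = 140.5 − 121 = 19.5.

Buyers gain 25.5 per unit; sellers gain 19.5 per unit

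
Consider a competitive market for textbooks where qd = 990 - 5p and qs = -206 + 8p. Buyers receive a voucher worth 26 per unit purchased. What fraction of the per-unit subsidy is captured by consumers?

Consumer share = 8/13

Pre-subsidy: 990 - 5p = -206 + 8p gives p* = 92, q* = 530.
With the rebate, buyers effectively pay pb = ps − 26, where ps is the price sellers receive.
Demand in terms of ps becomes qd = 990 − 5(ps − 26) = 1120 - 5ps. Setting this equal to supply: 1120 - 5ps = -206 + 8ps, so ps = 102.
Buyers pay pb = 102 − 26 = 76; q' = -206 + 8·102 = 610.
Buyers' price falls by p* − pb = 92 − 76 = 16; sellers' price rises by ps − p* = 102 − 92 = 10.
So consumers capture 16/26 = 8/13 of each unit of subsidy.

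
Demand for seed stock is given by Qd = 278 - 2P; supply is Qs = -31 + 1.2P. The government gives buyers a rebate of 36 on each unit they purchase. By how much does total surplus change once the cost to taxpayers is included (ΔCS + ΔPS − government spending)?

Net change in total surplus = -486

Pre-subsidy: 278 - 2P = -31 + 1.2P gives P* = 96.5625, Q* = 84.875.
With the rebate, buyers effectively pay Pb = Ps − 36, where Ps is the price sellers receive.
Demand in terms of Ps becomes Qd = 278 − 2(Ps − 36) = 350 - 2Ps. Setting this equal to supply: 350 - 2Ps = -31 + 1.2Ps, so Ps = 119.0625.
Buyers pay Pb = 119.0625 − 36 = 83.0625; Q' = -31 + 1.2·119.0625 = 111.875.
ΔCS = ½(84.875 + 111.875)(96.5625 − 83.0625) = 1328.0625; ΔPS = ½(84.875 + 111.875)(119.0625 − 96.5625) = 2213.4375.
Government spending = 36 × 111.875 = 4027.5.
Net change = 1328.0625 + 2213.4375 − 4027.5 = -486. The loss equals the DWL triangle ½·36·27.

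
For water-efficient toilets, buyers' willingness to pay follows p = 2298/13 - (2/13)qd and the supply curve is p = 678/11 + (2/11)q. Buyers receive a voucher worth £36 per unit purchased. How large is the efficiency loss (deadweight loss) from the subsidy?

Pre-subsidy: 2298/13 - (2/13)q = 678/11 + (2/11)q gives q* = 343 and p* = 124.
With the rebate, buyers effectively pay pb = ps − 36, where ps is the price sellers receive.
On the curves, pb = 2298/13 - (2/13)q and ps = 678/11 + (2/11)q; the wedge ps − pb = 36 gives 678/11 + (2/11)q − (2298/13 - (2/13)q) = 36, so q' = 450.25.
Then pb = 2298/13 − (2/13)·450.25 = 107.5 and ps = 678/11 + (2/11)·450.25 = 143.5.
The subsidy expands output by 450.25 − 343 = 107.25 past the efficient level; on those units the gap between marginal cost and willingness to pay runs from 0 up to 36.
DWL = ½ × 36 × 107.25 = 1930.5.

Deadweight loss = £1930.5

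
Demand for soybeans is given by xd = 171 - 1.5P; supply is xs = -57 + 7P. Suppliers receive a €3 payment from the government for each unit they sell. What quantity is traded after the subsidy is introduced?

x' = 2286/17

Pre-subsidy: 171 - 1.5P = -57 + 7P gives P* = 456/17, x* = 2223/17.
With the subsidy, sellers receive Ps = Pb + 3 for each unit, where Pb is the price buyers pay.
Supply in terms of Pb becomes xs = -57 + 7(Pb + 3) = -36 + 7Pb. Setting this equal to demand: 171 - 1.5Pb = -36 + 7Pb, so Pb = 414/17.
Sellers receive Ps = 414/17 + 3 = 465/17; x' = 171 − 1.5·(414/17) = 2286/17.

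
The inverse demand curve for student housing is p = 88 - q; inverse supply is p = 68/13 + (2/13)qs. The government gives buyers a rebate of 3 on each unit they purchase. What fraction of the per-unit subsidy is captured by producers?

Producer share = 2/15

Pre-subsidy: 88 - q = 68/13 + (2/13)q gives q* = 1076/15 and p* = 244/15.
With the rebate, buyers effectively pay pb = ps − 3, where ps is the price sellers receive.
On the curves, pb = 88 - q and ps = 68/13 + (2/13)q; the wedge ps − pb = 3 gives 68/13 + (2/13)q − (88 - q) = 3, so q' = 223/3.
Then pb = 88 − 1·(223/3) = 41/3 and ps = 68/13 + (2/13)·(223/3) = 50/3.
Buyers' price falls by p* − pb = 244/15 − 41/3 = 2.6; sellers' price rises by ps − p* = 50/3 − 244/15 = 0.4.
So producers capture 0.4/3 = 2/15 of each unit of subsidy.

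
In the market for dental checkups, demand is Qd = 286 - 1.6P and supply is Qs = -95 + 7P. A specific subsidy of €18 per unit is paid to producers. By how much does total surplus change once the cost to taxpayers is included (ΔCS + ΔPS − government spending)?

Pre-subsidy: 286 - 1.6P = -95 + 7P gives P* = 1905/43, Q* = 9250/43.
With the subsidy, sellers receive Ps = Pb + 18 for each unit, where Pb is the price buyers pay.
Supply in terms of Pb becomes Qs = -95 + 7(Pb + 18) = 31 + 7Pb. Setting this equal to demand: 286 - 1.6Pb = 31 + 7Pb, so Pb = 1275/43.
Sellers receive Ps = 1275/43 + 18 = 2049/43; Q' = 286 − 1.6·(1275/43) = 10258/43.
ΔCS = ½(9250/43 + 10258/43)(1905/43 − 1275/43) = 6145020/1849; ΔPS = ½(9250/43 + 10258/43)(2049/43 − 1905/43) = 1404576/1849.
Government spending = 18 × 10258/43 = 184644/43.
Net change = 6145020/1849 + 1404576/1849 − 184644/43 = -9072/43. The loss equals the DWL triangle ½·18·1008/43.

Net change in total surplus = -9072/43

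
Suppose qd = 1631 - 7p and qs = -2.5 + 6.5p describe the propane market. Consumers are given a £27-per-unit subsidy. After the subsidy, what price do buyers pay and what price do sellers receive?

Pre-subsidy: 1631 - 7p = -2.5 + 6.5p gives p* = 121, q* = 784.
With the rebate, buyers effectively pay pb = ps − 27, where ps is the price sellers receive.
Demand in terms of ps becomes qd = 1631 − 7(ps − 27) = 1820 - 7ps. Setting this equal to supply: 1820 - 7ps = -2.5 + 6.5ps, so ps = 135.
Buyers pay pb = 135 − 27 = 108; q' = -2.5 + 6.5·135 = 875.

Buyers pay £108; sellers receive £135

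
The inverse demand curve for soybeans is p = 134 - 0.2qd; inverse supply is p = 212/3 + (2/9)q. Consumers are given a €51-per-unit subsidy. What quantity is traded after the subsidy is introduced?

q' = 5145/19

Pre-subsidy: 134 - 0.2q = 212/3 + (2/9)q gives q* = 150 and p* = 104.
With the rebate, buyers effectively pay pb = ps − 51, where ps is the price sellers receive.
On the curves, pb = 134 - 0.2q and ps = 212/3 + (2/9)q; the wedge ps − pb = 51 gives 212/3 + (2/9)q − (134 - 0.2q) = 51, so q' = 5145/19.
Then pb = 134 − 0.2·(5145/19) = 1517/19 and ps = 212/3 + (2/9)·(5145/19) = 2486/19.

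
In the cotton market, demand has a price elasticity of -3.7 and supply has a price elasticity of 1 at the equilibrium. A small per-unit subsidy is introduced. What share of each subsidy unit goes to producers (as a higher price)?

For a small subsidy around the equilibrium, the benefit split depends on the relative slopes, which at a point are proportional to the elasticities.
Buyer share = εs/(εs + |εd|) = 1/(1 + 3.7) = 10/47; seller share = |εd|/(εs + |εd|) = 37/47.
So producers capture 37/47 of the subsidy.

Producer share = 37/47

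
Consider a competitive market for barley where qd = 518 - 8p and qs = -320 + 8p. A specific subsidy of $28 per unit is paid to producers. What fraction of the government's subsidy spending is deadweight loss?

Pre-subsidy: 518 - 8p = -320 + 8p gives p* = 52.375, q* = 99.
With the subsidy, sellers receive ps = pb + 28 for each unit, where pb is the price buyers pay.
Supply in terms of pb becomes qs = -320 + 8(pb + 28) = -96 + 8pb. Setting this equal to demand: 518 - 8pb = -96 + 8pb, so pb = 38.375.
Sellers receive ps = 38.375 + 28 = 66.375; q' = 518 − 8·38.375 = 211.
ΔCS = ½(99 + 211)(52.375 − 38.375) = 2170; ΔPS = ½(99 + 211)(66.375 − 52.375) = 2170.
Government spending = 28 × 211 = 5908.
DWL = ½ × 28 × (211 − 99) = 1568; fraction = 1568 / 5908 = 56/211.

DWL / government spending = 56/211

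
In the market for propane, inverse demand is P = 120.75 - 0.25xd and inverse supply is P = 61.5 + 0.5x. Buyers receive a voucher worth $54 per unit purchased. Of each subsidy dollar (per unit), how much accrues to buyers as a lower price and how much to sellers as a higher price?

Buyers gain $18 per unit; sellers gain $36 per unit

Pre-subsidy: 120.75 - 0.25x = 61.5 + 0.5x gives x* = 79 and P* = 101.
With the rebate, buyers effectively pay Pb = Ps − 54, where Ps is the price sellers receive.
On the curves, Pb = 120.75 - 0.25x and Ps = 61.5 + 0.5x; the wedge Ps − Pb = 54 gives 61.5 + 0.5x − (120.75 - 0.25x) = 54, so x' = 151.
Then Pb = 120.75 − 0.25·151 = 83 and Ps = 61.5 + 0.5·151 = 137.
Buyers' price falls by P* − Pb = 101 − 83 = 18; sellers' price rises by Ps − P* = 137 − 101 = 36.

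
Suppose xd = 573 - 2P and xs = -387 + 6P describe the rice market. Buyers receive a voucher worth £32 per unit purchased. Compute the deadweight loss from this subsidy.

Deadweight loss = £768

Pre-subsidy: 573 - 2P = -387 + 6P gives P* = 120, x* = 333.
With the rebate, buyers effectively pay Pb = Ps − 32, where Ps is the price sellers receive.
Demand in terms of Ps becomes xd = 573 − 2(Ps − 32) = 637 - 2Ps. Setting this equal to supply: 637 - 2Ps = -387 + 6Ps, so Ps = 128.
Buyers pay Pb = 128 − 32 = 96; x' = -387 + 6·128 = 381.
The subsidy expands output by 381 − 333 = 48 past the efficient level; on those units the gap between marginal cost and willingness to pay runs from 0 up to 32.
DWL = ½ × 32 × 48 = 768.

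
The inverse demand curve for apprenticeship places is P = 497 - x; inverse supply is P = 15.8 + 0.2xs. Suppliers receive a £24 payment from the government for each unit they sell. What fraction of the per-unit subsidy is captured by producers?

Pre-subsidy: 497 - x = 15.8 + 0.2x gives x* = 401 and P* = 96.
With the subsidy, sellers receive Ps = Pb + 24 for each unit, where Pb is the price buyers pay.
On the curves, Pb = 497 - x and Ps = 15.8 + 0.2x; the wedge Ps − Pb = 24 gives 15.8 + 0.2x − (497 - x) = 24, so x' = 421.
Then Pb = 497 − 1·421 = 76 and Ps = 15.8 + 0.2·421 = 100.
Buyers' price falls by P* − Pb = 96 − 76 = 20; sellers' price rises by Ps − P* = 100 − 96 = 4.
So producers capture 4/24 = 1/6 of each unit of subsidy.

Producer share = 1/6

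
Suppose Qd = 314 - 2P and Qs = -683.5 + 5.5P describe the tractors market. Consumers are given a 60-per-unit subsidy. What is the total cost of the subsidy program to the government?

Pre-subsidy: 314 - 2P = -683.5 + 5.5P gives P* = 133, Q* = 48.
With the rebate, buyers effectively pay Pb = Ps − 60, where Ps is the price sellers receive.
Demand in terms of Ps becomes Qd = 314 − 2(Ps − 60) = 434 - 2Ps. Setting this equal to supply: 434 - 2Ps = -683.5 + 5.5Ps, so Ps = 149.
Buyers pay Pb = 149 − 60 = 89; Q' = -683.5 + 5.5·149 = 136.
Government outlay = subsidy × quantity = 60 × 136 = 8160.

Government cost = 8160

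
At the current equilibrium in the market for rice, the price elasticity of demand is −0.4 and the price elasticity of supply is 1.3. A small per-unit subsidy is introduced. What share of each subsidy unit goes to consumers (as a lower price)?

Consumer share = 13/17

For a small subsidy around the equilibrium, the benefit split depends on the relative slopes, which at a point are proportional to the elasticities.
Buyer share = εs/(εs + |εd|) = 1.3/(1.3 + 0.4) = 13/17; seller share = |εd|/(εs + |εd|) = 4/17.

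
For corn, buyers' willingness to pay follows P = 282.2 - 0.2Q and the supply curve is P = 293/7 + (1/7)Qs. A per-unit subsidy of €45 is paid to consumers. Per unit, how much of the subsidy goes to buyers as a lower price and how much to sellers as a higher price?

Pre-subsidy: 282.2 - 0.2Q = 293/7 + (1/7)Q gives Q* = 701 and P* = 142.
With the rebate, buyers effectively pay Pb = Ps − 45, where Ps is the price sellers receive.
On the curves, Pb = 282.2 - 0.2Q and Ps = 293/7 + (1/7)Q; the wedge Ps − Pb = 45 gives 293/7 + (1/7)Q − (282.2 - 0.2Q) = 45, so Q' = 832.25.
Then Pb = 282.2 − 0.2·832.25 = 115.75 and Ps = 293/7 + (1/7)·832.25 = 160.75.
Buyers' price falls by P* − Pb = 142 − 115.75 = 26.25; sellers' price rises by Ps − P* = 160.75 − 142 = 18.75.

Buyers gain €26.25 per unit; sellers gain €18.75 per unit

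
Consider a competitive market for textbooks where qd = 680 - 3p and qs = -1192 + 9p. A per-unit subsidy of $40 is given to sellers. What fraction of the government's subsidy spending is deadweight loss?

DWL / government spending = 45/302

Pre-subsidy: 680 - 3p = -1192 + 9p gives p* = 156, q* = 212.
With the subsidy, sellers receive ps = pb + 40 for each unit, where pb is the price buyers pay.
Supply in terms of pb becomes qs = -1192 + 9(pb + 40) = -832 + 9pb. Setting this equal to demand: 680 - 3pb = -832 + 9pb, so pb = 126.
Sellers receive ps = 126 + 40 = 166; q' = 680 − 3·126 = 302.
ΔCS = ½(212 + 302)(156 − 126) = 7710; ΔPS = ½(212 + 302)(166 − 156) = 2570.
Government spending = 40 × 302 = 12080.
DWL = ½ × 40 × (302 − 212) = 1800; fraction = 1800 / 12080 = 45/302.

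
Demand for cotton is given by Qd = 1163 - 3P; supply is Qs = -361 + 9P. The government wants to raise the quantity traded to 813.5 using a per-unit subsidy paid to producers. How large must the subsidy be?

Required subsidy s = 14 per unit

At Q = 813.5, invert demand for the buyer price: Pb = (1163 − 813.5)/3 = 116.5; invert supply for the seller price: Ps = (813.5 − (-361))/9 = 130.5.
The subsidy must fill the gap: s = Ps − Pb = 130.5 − 116.5 = 14.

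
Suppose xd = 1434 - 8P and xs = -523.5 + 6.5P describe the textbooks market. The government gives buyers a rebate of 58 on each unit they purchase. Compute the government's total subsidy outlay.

Government cost = 32596

Pre-subsidy: 1434 - 8P = -523.5 + 6.5P gives P* = 135, x* = 354.
With the rebate, buyers effectively pay Pb = Ps − 58, where Ps is the price sellers receive.
Demand in terms of Ps becomes xd = 1434 − 8(Ps − 58) = 1898 - 8Ps. Setting this equal to supply: 1898 - 8Ps = -523.5 + 6.5Ps, so Ps = 167.
Buyers pay Pb = 167 − 58 = 109; x' = -523.5 + 6.5·167 = 562.
Government outlay = subsidy × quantity = 58 × 562 = 32596.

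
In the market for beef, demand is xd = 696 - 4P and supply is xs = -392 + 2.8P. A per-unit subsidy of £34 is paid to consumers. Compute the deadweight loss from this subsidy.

Deadweight loss = £952

Pre-subsidy: 696 - 4P = -392 + 2.8P gives P* = 160, x* = 56.
With the rebate, buyers effectively pay Pb = Ps − 34, where Ps is the price sellers receive.
Demand in terms of Ps becomes xd = 696 − 4(Ps − 34) = 832 - 4Ps. Setting this equal to supply: 832 - 4Ps = -392 + 2.8Ps, so Ps = 180.
Buyers pay Pb = 180 − 34 = 146; x' = -392 + 2.8·180 = 112.
The subsidy expands output by 112 − 56 = 56 past the efficient level; on those units the gap between marginal cost and willingness to pay runs from 0 up to 34.
DWL = ½ × 34 × 56 = 952.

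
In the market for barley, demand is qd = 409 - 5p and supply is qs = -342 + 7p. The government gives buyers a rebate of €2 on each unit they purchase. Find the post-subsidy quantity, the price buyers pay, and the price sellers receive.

q' = 1223/12; buyers pay 737/12; sellers receive 761/12

Pre-subsidy: 409 - 5p = -342 + 7p gives p* = 751/12, q* = 1153/12.
With the rebate, buyers effectively pay pb = ps − 2, where ps is the price sellers receive.
Demand in terms of ps becomes qd = 409 − 5(ps − 2) = 419 - 5ps. Setting this equal to supply: 419 - 5ps = -342 + 7ps, so ps = 761/12.
Buyers pay pb = 761/12 − 2 = 737/12; q' = -342 + 7·(761/12) = 1223/12.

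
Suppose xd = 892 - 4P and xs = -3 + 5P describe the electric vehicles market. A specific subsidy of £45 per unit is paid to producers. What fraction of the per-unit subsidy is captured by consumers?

Pre-subsidy: 892 - 4P = -3 + 5P gives P* = 895/9, x* = 4448/9.
With the subsidy, sellers receive Ps = Pb + 45 for each unit, where Pb is the price buyers pay.
Supply in terms of Pb becomes xs = -3 + 5(Pb + 45) = 222 + 5Pb. Setting this equal to demand: 892 - 4Pb = 222 + 5Pb, so Pb = 670/9.
Sellers receive Ps = 670/9 + 45 = 1075/9; x' = 892 − 4·(670/9) = 5348/9.
Buyers' price falls by P* − Pb = 895/9 − 670/9 = 25; sellers' price rises by Ps − P* = 1075/9 − 895/9 = 20.
So consumers capture 25/45 = 5/9 of each unit of subsidy.

Consumer share = 5/9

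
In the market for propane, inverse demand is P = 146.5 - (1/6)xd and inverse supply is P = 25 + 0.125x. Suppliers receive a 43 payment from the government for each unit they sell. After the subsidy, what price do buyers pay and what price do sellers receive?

Pre-subsidy: 146.5 - (1/6)x = 25 + 0.125x gives x* = 2916/7 and P* = 1079/14.
With the subsidy, sellers receive Ps = Pb + 43 for each unit, where Pb is the price buyers pay.
On the curves, Pb = 146.5 - (1/6)x and Ps = 25 + 0.125x; the wedge Ps − Pb = 43 gives 25 + 0.125x − (146.5 - (1/6)x) = 43, so x' = 564.
Then Pb = 146.5 − (1/6)·564 = 52.5 and Ps = 25 + 0.125·564 = 95.5.

Buyers pay 52.5; sellers receive 95.5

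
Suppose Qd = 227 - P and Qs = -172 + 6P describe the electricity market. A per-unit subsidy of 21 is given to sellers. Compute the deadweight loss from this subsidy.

Deadweight loss = 189

Pre-subsidy: 227 - P = -172 + 6P gives P* = 57, Q* = 170.
With the subsidy, sellers receive Ps = Pb + 21 for each unit, where Pb is the price buyers pay.
Supply in terms of Pb becomes Qs = -172 + 6(Pb + 21) = -46 + 6Pb. Setting this equal to demand: 227 - Pb = -46 + 6Pb, so Pb = 39.
Sellers receive Ps = 39 + 21 = 60; Q' = 227 − 1·39 = 188.
The subsidy expands output by 188 − 170 = 18 past the efficient level; on those units the gap between marginal cost and willingness to pay runs from 0 up to 21.
DWL = ½ × 21 × 18 = 189.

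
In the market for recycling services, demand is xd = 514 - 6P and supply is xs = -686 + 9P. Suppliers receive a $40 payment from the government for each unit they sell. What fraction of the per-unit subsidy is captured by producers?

Pre-subsidy: 514 - 6P = -686 + 9P gives P* = 80, x* = 34.
With the subsidy, sellers receive Ps = Pb + 40 for each unit, where Pb is the price buyers pay.
Supply in terms of Pb becomes xs = -686 + 9(Pb + 40) = -326 + 9Pb. Setting this equal to demand: 514 - 6Pb = -326 + 9Pb, so Pb = 56.
Sellers receive Ps = 56 + 40 = 96; x' = 514 − 6·56 = 178.
Buyers' price falls by P* − Pb = 80 − 56 = 24; sellers' price rises by Ps − P* = 96 − 80 = 16.
So producers capture 16/40 = 0.4 of each unit of subsidy.

Producer share = 0.4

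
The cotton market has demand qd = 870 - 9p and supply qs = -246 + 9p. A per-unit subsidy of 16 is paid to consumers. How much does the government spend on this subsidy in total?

Government cost = 6144

Pre-subsidy: 870 - 9p = -246 + 9p gives p* = 62, q* = 312.
With the rebate, buyers effectively pay pb = ps − 16, where ps is the price sellers receive.
Demand in terms of ps becomes qd = 870 − 9(ps − 16) = 1014 - 9ps. Setting this equal to supply: 1014 - 9ps = -246 + 9ps, so ps = 70.
Buyers pay pb = 70 − 16 = 54; q' = -246 + 9·70 = 384.
Government outlay = subsidy × quantity = 16 × 384 = 6144.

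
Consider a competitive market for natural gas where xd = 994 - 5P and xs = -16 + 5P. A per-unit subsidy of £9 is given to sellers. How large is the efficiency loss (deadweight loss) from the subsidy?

Deadweight loss = £101.25

Pre-subsidy: 994 - 5P = -16 + 5P gives P* = 101, x* = 489.
With the subsidy, sellers receive Ps = Pb + 9 for each unit, where Pb is the price buyers pay.
Supply in terms of Pb becomes xs = -16 + 5(Pb + 9) = 29 + 5Pb. Setting this equal to demand: 994 - 5Pb = 29 + 5Pb, so Pb = 96.5.
Sellers receive Ps = 96.5 + 9 = 105.5; x' = 994 − 5·96.5 = 511.5.
The subsidy expands output by 511.5 − 489 = 22.5 past the efficient level; on those units the gap between marginal cost and willingness to pay runs from 0 up to 9.
DWL = ½ × 9 × 22.5 = 101.25.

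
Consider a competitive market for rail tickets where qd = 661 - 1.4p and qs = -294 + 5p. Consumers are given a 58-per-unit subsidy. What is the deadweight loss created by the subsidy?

Pre-subsidy: 661 - 1.4p = -294 + 5p gives p* = 149.21875, q* = 452.09375.
With the rebate, buyers effectively pay pb = ps − 58, where ps is the price sellers receive.
Demand in terms of ps becomes qd = 661 − 1.4(ps − 58) = 742.2 - 1.4ps. Setting this equal to supply: 742.2 - 1.4ps = -294 + 5ps, so ps = 161.90625.
Buyers pay pb = 161.90625 − 58 = 103.90625; q' = -294 + 5·161.90625 = 515.53125.
The subsidy expands output by 515.53125 − 452.09375 = 63.4375 past the efficient level; on those units the gap between marginal cost and willingness to pay runs from 0 up to 58.
DWL = ½ × 58 × 63.4375 = 1839.6875.

Deadweight loss = 1839.6875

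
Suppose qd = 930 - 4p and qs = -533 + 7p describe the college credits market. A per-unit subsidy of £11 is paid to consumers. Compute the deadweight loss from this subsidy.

Deadweight loss = £154

Pre-subsidy: 930 - 4p = -533 + 7p gives p* = 133, q* = 398.
With the rebate, buyers effectively pay pb = ps − 11, where ps is the price sellers receive.
Demand in terms of ps becomes qd = 930 − 4(ps − 11) = 974 - 4ps. Setting this equal to supply: 974 - 4ps = -533 + 7ps, so ps = 137.
Buyers pay pb = 137 − 11 = 126; q' = -533 + 7·137 = 426.
The subsidy expands output by 426 − 398 = 28 past the efficient level; on those units the gap between marginal cost and willingness to pay runs from 0 up to 11.
DWL = ½ × 11 × 28 = 154.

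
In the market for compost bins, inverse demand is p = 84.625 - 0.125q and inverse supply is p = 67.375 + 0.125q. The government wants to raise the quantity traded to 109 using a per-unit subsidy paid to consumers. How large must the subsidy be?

At q = 109, from the demand curve buyers pay pb = 84.625 − 0.125·109 = 71; from the supply curve sellers need ps = 67.375 + 0.125·109 = 81.
The subsidy must fill the gap: s = ps − pb = 81 − 71 = 10.

Required subsidy s = 10 per unit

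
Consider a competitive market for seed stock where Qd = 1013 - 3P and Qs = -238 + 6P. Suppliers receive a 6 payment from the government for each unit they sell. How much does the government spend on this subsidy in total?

Government cost = 3648

Pre-subsidy: 1013 - 3P = -238 + 6P gives P* = 139, Q* = 596.
With the subsidy, sellers receive Ps = Pb + 6 for each unit, where Pb is the price buyers pay.
Supply in terms of Pb becomes Qs = -238 + 6(Pb + 6) = -202 + 6Pb. Setting this equal to demand: 1013 - 3Pb = -202 + 6Pb, so Pb = 135.
Sellers receive Ps = 135 + 6 = 141; Q' = 1013 − 3·135 = 608.
Government outlay = subsidy × quantity = 6 × 608 = 3648.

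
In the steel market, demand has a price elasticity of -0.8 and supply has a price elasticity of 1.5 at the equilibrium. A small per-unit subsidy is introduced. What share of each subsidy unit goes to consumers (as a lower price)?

For a small subsidy around the equilibrium, the benefit split depends on the relative slopes, which at a point are proportional to the elasticities.
Buyer share = εs/(εs + |εd|) = 1.5/(1.5 + 0.8) = 15/23; seller share = |εd|/(εs + |εd|) = 8/23.

Consumer share = 15/23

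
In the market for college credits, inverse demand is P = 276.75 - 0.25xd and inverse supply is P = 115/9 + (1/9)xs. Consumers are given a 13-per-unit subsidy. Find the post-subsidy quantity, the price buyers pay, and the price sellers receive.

Pre-subsidy: 276.75 - 0.25x = 115/9 + (1/9)x gives x* = 731 and P* = 94.
With the rebate, buyers effectively pay Pb = Ps − 13, where Ps is the price sellers receive.
On the curves, Pb = 276.75 - 0.25x and Ps = 115/9 + (1/9)x; the wedge Ps − Pb = 13 gives 115/9 + (1/9)x − (276.75 - 0.25x) = 13, so x' = 767.
Then Pb = 276.75 − 0.25·767 = 85 and Ps = 115/9 + (1/9)·767 = 98.

x' = 767; buyers pay 85; sellers receive 98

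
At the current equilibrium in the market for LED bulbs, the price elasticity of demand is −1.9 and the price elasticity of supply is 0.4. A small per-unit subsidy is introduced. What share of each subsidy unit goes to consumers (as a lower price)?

Consumer share = 4/23

For a small subsidy around the equilibrium, the benefit split depends on the relative slopes, which at a point are proportional to the elasticities.
Buyer share = εs/(εs + |εd|) = 0.4/(0.4 + 1.9) = 4/23; seller share = |εd|/(εs + |εd|) = 19/23.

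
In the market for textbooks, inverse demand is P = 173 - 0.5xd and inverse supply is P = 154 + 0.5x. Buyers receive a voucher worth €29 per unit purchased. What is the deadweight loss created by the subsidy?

Deadweight loss = €420.5

Pre-subsidy: 173 - 0.5x = 154 + 0.5x gives x* = 19 and P* = 163.5.
With the rebate, buyers effectively pay Pb = Ps − 29, where Ps is the price sellers receive.
On the curves, Pb = 173 - 0.5x and Ps = 154 + 0.5x; the wedge Ps − Pb = 29 gives 154 + 0.5x − (173 - 0.5x) = 29, so x' = 48.
Then Pb = 173 − 0.5·48 = 149 and Ps = 154 + 0.5·48 = 178.
The subsidy expands output by 48 − 19 = 29 past the efficient level; on those units the gap between marginal cost and willingness to pay runs from 0 up to 29.
DWL = ½ × 29 × 29 = 420.5.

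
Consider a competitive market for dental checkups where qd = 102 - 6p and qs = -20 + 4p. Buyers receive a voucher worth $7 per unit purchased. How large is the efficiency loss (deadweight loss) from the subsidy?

Deadweight loss = $58.8

Pre-subsidy: 102 - 6p = -20 + 4p gives p* = 12.2, q* = 28.8.
With the rebate, buyers effectively pay pb = ps − 7, where ps is the price sellers receive.
Demand in terms of ps becomes qd = 102 − 6(ps − 7) = 144 - 6ps. Setting this equal to supply: 144 - 6ps = -20 + 4ps, so ps = 16.4.
Buyers pay pb = 16.4 − 7 = 9.4; q' = -20 + 4·16.4 = 45.6.
The subsidy expands output by 45.6 − 28.8 = 16.8 past the efficient level; on those units the gap between marginal cost and willingness to pay runs from 0 up to 7.
DWL = ½ × 7 × 16.8 = 58.8.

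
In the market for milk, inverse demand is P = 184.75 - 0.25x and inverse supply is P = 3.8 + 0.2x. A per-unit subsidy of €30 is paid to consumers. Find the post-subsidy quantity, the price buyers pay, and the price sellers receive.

x' = 4219/9; buyers pay 608/9; sellers receive 878/9

Pre-subsidy: 184.75 - 0.25x = 3.8 + 0.2x gives x* = 3619/9 and P* = 758/9.
With the rebate, buyers effectively pay Pb = Ps − 30, where Ps is the price sellers receive.
On the curves, Pb = 184.75 - 0.25x and Ps = 3.8 + 0.2x; the wedge Ps − Pb = 30 gives 3.8 + 0.2x − (184.75 - 0.25x) = 30, so x' = 4219/9.
Then Pb = 184.75 − 0.25·(4219/9) = 608/9 and Ps = 3.8 + 0.2·(4219/9) = 878/9.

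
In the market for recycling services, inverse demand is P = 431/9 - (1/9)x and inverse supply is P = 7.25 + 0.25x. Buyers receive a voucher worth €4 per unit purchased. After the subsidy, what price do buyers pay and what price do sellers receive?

Pre-subsidy: 431/9 - (1/9)x = 7.25 + 0.25x gives x* = 1463/13 and P* = 460/13.
With the rebate, buyers effectively pay Pb = Ps − 4, where Ps is the price sellers receive.
On the curves, Pb = 431/9 - (1/9)x and Ps = 7.25 + 0.25x; the wedge Ps − Pb = 4 gives 7.25 + 0.25x − (431/9 - (1/9)x) = 4, so x' = 1607/13.
Then Pb = 431/9 − (1/9)·(1607/13) = 444/13 and Ps = 7.25 + 0.25·(1607/13) = 496/13.

Buyers pay 444/13; sellers receive 496/13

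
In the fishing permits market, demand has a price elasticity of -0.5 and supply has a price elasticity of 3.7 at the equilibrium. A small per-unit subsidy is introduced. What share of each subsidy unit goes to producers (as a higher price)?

For a small subsidy around the equilibrium, the benefit split depends on the relative slopes, which at a point are proportional to the elasticities.
Buyer share = εs/(εs + |εd|) = 3.7/(3.7 + 0.5) = 37/42; seller share = |εd|/(εs + |εd|) = 5/42.
So producers capture 5/42 of the subsidy.

Producer share = 5/42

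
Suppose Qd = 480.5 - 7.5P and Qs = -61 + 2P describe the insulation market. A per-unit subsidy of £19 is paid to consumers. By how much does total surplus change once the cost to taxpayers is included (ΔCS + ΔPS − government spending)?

Pre-subsidy: 480.5 - 7.5P = -61 + 2P gives P* = 57, Q* = 53.
With the rebate, buyers effectively pay Pb = Ps − 19, where Ps is the price sellers receive.
Demand in terms of Ps becomes Qd = 480.5 − 7.5(Ps − 19) = 623 - 7.5Ps. Setting this equal to supply: 623 - 7.5Ps = -61 + 2Ps, so Ps = 72.
Buyers pay Pb = 72 − 19 = 53; Q' = -61 + 2·72 = 83.
ΔCS = ½(53 + 83)(57 − 53) = 272; ΔPS = ½(53 + 83)(72 − 57) = 1020.
Government spending = 19 × 83 = 1577.
Net change = 272 + 1020 − 1577 = -285. The loss equals the DWL triangle ½·19·30.

Net change in total surplus = -£285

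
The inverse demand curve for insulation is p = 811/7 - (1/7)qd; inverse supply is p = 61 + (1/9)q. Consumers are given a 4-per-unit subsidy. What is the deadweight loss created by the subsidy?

Pre-subsidy: 811/7 - (1/7)q = 61 + (1/9)q gives q* = 216 and p* = 85.
With the rebate, buyers effectively pay pb = ps − 4, where ps is the price sellers receive.
On the curves, pb = 811/7 - (1/7)q and ps = 61 + (1/9)q; the wedge ps − pb = 4 gives 61 + (1/9)q − (811/7 - (1/7)q) = 4, so q' = 231.75.
Then pb = 811/7 − (1/7)·231.75 = 82.75 and ps = 61 + (1/9)·231.75 = 86.75.
The subsidy expands output by 231.75 − 216 = 15.75 past the efficient level; on those units the gap between marginal cost and willingness to pay runs from 0 up to 4.
DWL = ½ × 4 × 15.75 = 31.5.

Deadweight loss = 31.5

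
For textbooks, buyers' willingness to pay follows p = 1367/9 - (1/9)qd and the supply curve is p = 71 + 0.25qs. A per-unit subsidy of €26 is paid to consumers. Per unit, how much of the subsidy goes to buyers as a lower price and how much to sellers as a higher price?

Buyers gain €8 per unit; sellers gain €18 per unit

Pre-subsidy: 1367/9 - (1/9)q = 71 + 0.25q gives q* = 224 and p* = 127.
With the rebate, buyers effectively pay pb = ps − 26, where ps is the price sellers receive.
On the curves, pb = 1367/9 - (1/9)q and ps = 71 + 0.25q; the wedge ps − pb = 26 gives 71 + 0.25q − (1367/9 - (1/9)q) = 26, so q' = 296.
Then pb = 1367/9 − (1/9)·296 = 119 and ps = 71 + 0.25·296 = 145.
Buyers' price falls by p* − pb = 127 − 119 = 8; sellers' price rises by ps − p* = 145 − 127 = 18.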